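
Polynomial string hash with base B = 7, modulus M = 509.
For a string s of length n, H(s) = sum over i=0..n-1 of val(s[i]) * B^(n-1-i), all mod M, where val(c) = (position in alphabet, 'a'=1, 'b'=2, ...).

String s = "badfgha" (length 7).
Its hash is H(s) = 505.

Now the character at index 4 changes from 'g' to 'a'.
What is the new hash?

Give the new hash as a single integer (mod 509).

Answer: 211

Derivation:
val('g') = 7, val('a') = 1
Position k = 4, exponent = n-1-k = 2
B^2 mod M = 7^2 mod 509 = 49
Delta = (1 - 7) * 49 mod 509 = 215
New hash = (505 + 215) mod 509 = 211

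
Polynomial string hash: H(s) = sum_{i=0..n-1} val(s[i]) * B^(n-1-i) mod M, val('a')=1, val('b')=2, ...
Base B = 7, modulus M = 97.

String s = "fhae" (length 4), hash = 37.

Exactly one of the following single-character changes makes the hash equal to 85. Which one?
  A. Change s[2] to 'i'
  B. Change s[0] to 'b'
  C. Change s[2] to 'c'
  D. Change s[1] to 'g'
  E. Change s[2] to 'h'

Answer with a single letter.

Answer: D

Derivation:
Option A: s[2]='a'->'i', delta=(9-1)*7^1 mod 97 = 56, hash=37+56 mod 97 = 93
Option B: s[0]='f'->'b', delta=(2-6)*7^3 mod 97 = 83, hash=37+83 mod 97 = 23
Option C: s[2]='a'->'c', delta=(3-1)*7^1 mod 97 = 14, hash=37+14 mod 97 = 51
Option D: s[1]='h'->'g', delta=(7-8)*7^2 mod 97 = 48, hash=37+48 mod 97 = 85 <-- target
Option E: s[2]='a'->'h', delta=(8-1)*7^1 mod 97 = 49, hash=37+49 mod 97 = 86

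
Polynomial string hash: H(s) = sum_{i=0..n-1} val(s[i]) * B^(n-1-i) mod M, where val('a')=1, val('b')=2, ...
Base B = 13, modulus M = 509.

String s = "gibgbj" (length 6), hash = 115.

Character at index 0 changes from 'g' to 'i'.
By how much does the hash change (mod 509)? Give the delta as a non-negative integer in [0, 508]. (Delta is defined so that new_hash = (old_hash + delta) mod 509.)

Delta formula: (val(new) - val(old)) * B^(n-1-k) mod M
  val('i') - val('g') = 9 - 7 = 2
  B^(n-1-k) = 13^5 mod 509 = 232
  Delta = 2 * 232 mod 509 = 464

Answer: 464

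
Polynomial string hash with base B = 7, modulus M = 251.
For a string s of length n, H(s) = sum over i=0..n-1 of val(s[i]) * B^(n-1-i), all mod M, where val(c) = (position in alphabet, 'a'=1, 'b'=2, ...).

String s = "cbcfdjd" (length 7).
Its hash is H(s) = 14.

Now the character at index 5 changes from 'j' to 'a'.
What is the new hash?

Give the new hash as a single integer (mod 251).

Answer: 202

Derivation:
val('j') = 10, val('a') = 1
Position k = 5, exponent = n-1-k = 1
B^1 mod M = 7^1 mod 251 = 7
Delta = (1 - 10) * 7 mod 251 = 188
New hash = (14 + 188) mod 251 = 202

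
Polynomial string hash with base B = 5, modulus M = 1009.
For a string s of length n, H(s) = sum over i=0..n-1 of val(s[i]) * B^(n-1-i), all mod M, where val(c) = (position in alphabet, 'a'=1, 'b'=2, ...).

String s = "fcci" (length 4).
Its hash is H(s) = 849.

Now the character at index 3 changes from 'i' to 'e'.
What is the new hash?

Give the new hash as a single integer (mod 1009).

Answer: 845

Derivation:
val('i') = 9, val('e') = 5
Position k = 3, exponent = n-1-k = 0
B^0 mod M = 5^0 mod 1009 = 1
Delta = (5 - 9) * 1 mod 1009 = 1005
New hash = (849 + 1005) mod 1009 = 845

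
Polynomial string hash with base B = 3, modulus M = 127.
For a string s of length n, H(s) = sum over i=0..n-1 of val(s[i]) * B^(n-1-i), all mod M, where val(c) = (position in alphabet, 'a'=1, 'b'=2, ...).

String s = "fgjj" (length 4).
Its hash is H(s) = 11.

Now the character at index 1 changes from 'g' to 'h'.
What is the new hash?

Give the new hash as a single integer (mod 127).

Answer: 20

Derivation:
val('g') = 7, val('h') = 8
Position k = 1, exponent = n-1-k = 2
B^2 mod M = 3^2 mod 127 = 9
Delta = (8 - 7) * 9 mod 127 = 9
New hash = (11 + 9) mod 127 = 20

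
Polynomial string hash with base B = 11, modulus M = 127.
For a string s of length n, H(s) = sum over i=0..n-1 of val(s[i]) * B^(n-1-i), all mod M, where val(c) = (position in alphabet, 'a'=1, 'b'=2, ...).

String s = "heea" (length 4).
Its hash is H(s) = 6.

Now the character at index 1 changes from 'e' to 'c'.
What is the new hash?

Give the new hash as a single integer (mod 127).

Answer: 18

Derivation:
val('e') = 5, val('c') = 3
Position k = 1, exponent = n-1-k = 2
B^2 mod M = 11^2 mod 127 = 121
Delta = (3 - 5) * 121 mod 127 = 12
New hash = (6 + 12) mod 127 = 18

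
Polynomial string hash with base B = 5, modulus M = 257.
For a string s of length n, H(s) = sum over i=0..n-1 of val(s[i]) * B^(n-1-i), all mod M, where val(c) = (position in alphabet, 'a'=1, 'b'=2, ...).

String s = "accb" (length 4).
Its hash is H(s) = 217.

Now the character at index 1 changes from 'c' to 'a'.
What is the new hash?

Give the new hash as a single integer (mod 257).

Answer: 167

Derivation:
val('c') = 3, val('a') = 1
Position k = 1, exponent = n-1-k = 2
B^2 mod M = 5^2 mod 257 = 25
Delta = (1 - 3) * 25 mod 257 = 207
New hash = (217 + 207) mod 257 = 167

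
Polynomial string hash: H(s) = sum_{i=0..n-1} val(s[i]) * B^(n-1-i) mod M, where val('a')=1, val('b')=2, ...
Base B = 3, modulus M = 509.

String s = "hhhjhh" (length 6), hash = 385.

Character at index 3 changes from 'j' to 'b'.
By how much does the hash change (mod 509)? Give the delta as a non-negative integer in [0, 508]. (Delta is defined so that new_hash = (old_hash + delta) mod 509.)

Answer: 437

Derivation:
Delta formula: (val(new) - val(old)) * B^(n-1-k) mod M
  val('b') - val('j') = 2 - 10 = -8
  B^(n-1-k) = 3^2 mod 509 = 9
  Delta = -8 * 9 mod 509 = 437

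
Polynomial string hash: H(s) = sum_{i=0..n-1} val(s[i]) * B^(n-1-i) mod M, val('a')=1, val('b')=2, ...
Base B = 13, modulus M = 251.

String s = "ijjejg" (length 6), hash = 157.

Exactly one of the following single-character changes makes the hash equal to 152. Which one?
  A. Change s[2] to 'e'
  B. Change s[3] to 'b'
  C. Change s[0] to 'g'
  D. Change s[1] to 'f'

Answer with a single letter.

Option A: s[2]='j'->'e', delta=(5-10)*13^3 mod 251 = 59, hash=157+59 mod 251 = 216
Option B: s[3]='e'->'b', delta=(2-5)*13^2 mod 251 = 246, hash=157+246 mod 251 = 152 <-- target
Option C: s[0]='i'->'g', delta=(7-9)*13^5 mod 251 = 123, hash=157+123 mod 251 = 29
Option D: s[1]='j'->'f', delta=(6-10)*13^4 mod 251 = 212, hash=157+212 mod 251 = 118

Answer: B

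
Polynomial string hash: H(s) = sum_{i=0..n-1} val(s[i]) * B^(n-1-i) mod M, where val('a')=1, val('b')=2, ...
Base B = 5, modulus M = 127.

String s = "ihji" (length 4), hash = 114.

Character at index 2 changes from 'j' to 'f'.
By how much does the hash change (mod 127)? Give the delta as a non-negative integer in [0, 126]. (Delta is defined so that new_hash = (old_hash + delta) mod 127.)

Delta formula: (val(new) - val(old)) * B^(n-1-k) mod M
  val('f') - val('j') = 6 - 10 = -4
  B^(n-1-k) = 5^1 mod 127 = 5
  Delta = -4 * 5 mod 127 = 107

Answer: 107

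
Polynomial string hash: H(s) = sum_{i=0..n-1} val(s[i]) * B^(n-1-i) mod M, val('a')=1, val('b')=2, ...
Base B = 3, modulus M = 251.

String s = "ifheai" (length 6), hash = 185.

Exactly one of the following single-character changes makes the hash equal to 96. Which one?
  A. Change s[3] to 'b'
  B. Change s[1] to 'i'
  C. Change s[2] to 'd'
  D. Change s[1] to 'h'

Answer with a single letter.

Answer: D

Derivation:
Option A: s[3]='e'->'b', delta=(2-5)*3^2 mod 251 = 224, hash=185+224 mod 251 = 158
Option B: s[1]='f'->'i', delta=(9-6)*3^4 mod 251 = 243, hash=185+243 mod 251 = 177
Option C: s[2]='h'->'d', delta=(4-8)*3^3 mod 251 = 143, hash=185+143 mod 251 = 77
Option D: s[1]='f'->'h', delta=(8-6)*3^4 mod 251 = 162, hash=185+162 mod 251 = 96 <-- target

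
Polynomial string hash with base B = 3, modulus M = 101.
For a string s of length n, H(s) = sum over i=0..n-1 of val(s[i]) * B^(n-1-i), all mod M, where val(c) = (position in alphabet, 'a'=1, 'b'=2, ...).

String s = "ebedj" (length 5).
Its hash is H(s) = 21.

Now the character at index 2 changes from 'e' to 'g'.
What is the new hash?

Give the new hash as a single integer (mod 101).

Answer: 39

Derivation:
val('e') = 5, val('g') = 7
Position k = 2, exponent = n-1-k = 2
B^2 mod M = 3^2 mod 101 = 9
Delta = (7 - 5) * 9 mod 101 = 18
New hash = (21 + 18) mod 101 = 39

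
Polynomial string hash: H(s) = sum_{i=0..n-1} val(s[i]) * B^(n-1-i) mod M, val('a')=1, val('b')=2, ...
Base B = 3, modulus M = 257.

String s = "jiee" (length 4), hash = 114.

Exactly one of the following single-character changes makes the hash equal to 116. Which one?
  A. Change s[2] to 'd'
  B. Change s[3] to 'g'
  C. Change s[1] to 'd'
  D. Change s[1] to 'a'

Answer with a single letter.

Answer: B

Derivation:
Option A: s[2]='e'->'d', delta=(4-5)*3^1 mod 257 = 254, hash=114+254 mod 257 = 111
Option B: s[3]='e'->'g', delta=(7-5)*3^0 mod 257 = 2, hash=114+2 mod 257 = 116 <-- target
Option C: s[1]='i'->'d', delta=(4-9)*3^2 mod 257 = 212, hash=114+212 mod 257 = 69
Option D: s[1]='i'->'a', delta=(1-9)*3^2 mod 257 = 185, hash=114+185 mod 257 = 42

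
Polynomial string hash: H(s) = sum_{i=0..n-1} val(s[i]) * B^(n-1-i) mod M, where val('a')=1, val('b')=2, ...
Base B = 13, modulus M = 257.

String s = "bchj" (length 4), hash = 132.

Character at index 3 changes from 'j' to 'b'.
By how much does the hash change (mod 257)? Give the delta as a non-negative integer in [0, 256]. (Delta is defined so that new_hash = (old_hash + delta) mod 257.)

Answer: 249

Derivation:
Delta formula: (val(new) - val(old)) * B^(n-1-k) mod M
  val('b') - val('j') = 2 - 10 = -8
  B^(n-1-k) = 13^0 mod 257 = 1
  Delta = -8 * 1 mod 257 = 249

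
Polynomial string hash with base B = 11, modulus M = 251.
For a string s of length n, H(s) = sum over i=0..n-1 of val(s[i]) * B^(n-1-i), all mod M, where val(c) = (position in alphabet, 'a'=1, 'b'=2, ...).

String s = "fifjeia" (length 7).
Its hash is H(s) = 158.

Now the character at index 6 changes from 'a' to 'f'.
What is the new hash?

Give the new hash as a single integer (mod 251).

val('a') = 1, val('f') = 6
Position k = 6, exponent = n-1-k = 0
B^0 mod M = 11^0 mod 251 = 1
Delta = (6 - 1) * 1 mod 251 = 5
New hash = (158 + 5) mod 251 = 163

Answer: 163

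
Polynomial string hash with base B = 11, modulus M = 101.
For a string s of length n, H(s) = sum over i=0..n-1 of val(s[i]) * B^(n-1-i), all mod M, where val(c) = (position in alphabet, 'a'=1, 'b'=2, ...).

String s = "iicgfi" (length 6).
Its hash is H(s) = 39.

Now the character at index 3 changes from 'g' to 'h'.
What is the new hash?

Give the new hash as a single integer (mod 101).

val('g') = 7, val('h') = 8
Position k = 3, exponent = n-1-k = 2
B^2 mod M = 11^2 mod 101 = 20
Delta = (8 - 7) * 20 mod 101 = 20
New hash = (39 + 20) mod 101 = 59

Answer: 59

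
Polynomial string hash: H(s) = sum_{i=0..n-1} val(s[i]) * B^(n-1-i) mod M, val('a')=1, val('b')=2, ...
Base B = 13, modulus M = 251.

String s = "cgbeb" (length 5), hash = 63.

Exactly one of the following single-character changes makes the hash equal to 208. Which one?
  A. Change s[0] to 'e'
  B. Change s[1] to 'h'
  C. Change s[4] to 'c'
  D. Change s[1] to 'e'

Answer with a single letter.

Option A: s[0]='c'->'e', delta=(5-3)*13^4 mod 251 = 145, hash=63+145 mod 251 = 208 <-- target
Option B: s[1]='g'->'h', delta=(8-7)*13^3 mod 251 = 189, hash=63+189 mod 251 = 1
Option C: s[4]='b'->'c', delta=(3-2)*13^0 mod 251 = 1, hash=63+1 mod 251 = 64
Option D: s[1]='g'->'e', delta=(5-7)*13^3 mod 251 = 124, hash=63+124 mod 251 = 187

Answer: A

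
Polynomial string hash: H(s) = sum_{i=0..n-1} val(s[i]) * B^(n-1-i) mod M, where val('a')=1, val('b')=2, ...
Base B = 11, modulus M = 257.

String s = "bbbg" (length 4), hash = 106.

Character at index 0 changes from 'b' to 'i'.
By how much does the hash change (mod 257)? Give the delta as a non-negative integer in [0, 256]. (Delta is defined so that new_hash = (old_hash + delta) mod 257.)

Answer: 65

Derivation:
Delta formula: (val(new) - val(old)) * B^(n-1-k) mod M
  val('i') - val('b') = 9 - 2 = 7
  B^(n-1-k) = 11^3 mod 257 = 46
  Delta = 7 * 46 mod 257 = 65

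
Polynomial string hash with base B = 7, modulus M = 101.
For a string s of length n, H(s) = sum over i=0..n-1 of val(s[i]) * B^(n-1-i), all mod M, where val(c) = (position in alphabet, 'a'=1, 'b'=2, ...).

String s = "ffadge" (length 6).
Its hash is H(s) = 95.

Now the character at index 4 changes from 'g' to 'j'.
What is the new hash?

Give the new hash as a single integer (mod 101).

val('g') = 7, val('j') = 10
Position k = 4, exponent = n-1-k = 1
B^1 mod M = 7^1 mod 101 = 7
Delta = (10 - 7) * 7 mod 101 = 21
New hash = (95 + 21) mod 101 = 15

Answer: 15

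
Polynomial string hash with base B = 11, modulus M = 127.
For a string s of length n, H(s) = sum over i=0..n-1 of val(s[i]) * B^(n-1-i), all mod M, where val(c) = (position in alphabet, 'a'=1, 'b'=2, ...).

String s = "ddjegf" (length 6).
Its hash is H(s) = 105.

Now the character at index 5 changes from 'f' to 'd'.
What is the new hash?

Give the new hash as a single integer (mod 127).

val('f') = 6, val('d') = 4
Position k = 5, exponent = n-1-k = 0
B^0 mod M = 11^0 mod 127 = 1
Delta = (4 - 6) * 1 mod 127 = 125
New hash = (105 + 125) mod 127 = 103

Answer: 103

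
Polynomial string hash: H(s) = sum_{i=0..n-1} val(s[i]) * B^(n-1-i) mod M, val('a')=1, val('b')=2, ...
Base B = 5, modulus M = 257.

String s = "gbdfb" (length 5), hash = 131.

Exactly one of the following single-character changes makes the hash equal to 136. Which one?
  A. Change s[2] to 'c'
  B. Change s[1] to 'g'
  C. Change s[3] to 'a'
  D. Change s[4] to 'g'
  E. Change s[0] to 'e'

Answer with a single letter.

Answer: D

Derivation:
Option A: s[2]='d'->'c', delta=(3-4)*5^2 mod 257 = 232, hash=131+232 mod 257 = 106
Option B: s[1]='b'->'g', delta=(7-2)*5^3 mod 257 = 111, hash=131+111 mod 257 = 242
Option C: s[3]='f'->'a', delta=(1-6)*5^1 mod 257 = 232, hash=131+232 mod 257 = 106
Option D: s[4]='b'->'g', delta=(7-2)*5^0 mod 257 = 5, hash=131+5 mod 257 = 136 <-- target
Option E: s[0]='g'->'e', delta=(5-7)*5^4 mod 257 = 35, hash=131+35 mod 257 = 166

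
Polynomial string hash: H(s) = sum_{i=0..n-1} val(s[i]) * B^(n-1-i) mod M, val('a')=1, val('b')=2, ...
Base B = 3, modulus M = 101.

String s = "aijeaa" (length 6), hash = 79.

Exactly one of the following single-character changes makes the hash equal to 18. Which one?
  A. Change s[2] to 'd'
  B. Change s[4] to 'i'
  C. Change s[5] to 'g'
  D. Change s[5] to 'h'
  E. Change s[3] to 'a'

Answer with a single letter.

Answer: A

Derivation:
Option A: s[2]='j'->'d', delta=(4-10)*3^3 mod 101 = 40, hash=79+40 mod 101 = 18 <-- target
Option B: s[4]='a'->'i', delta=(9-1)*3^1 mod 101 = 24, hash=79+24 mod 101 = 2
Option C: s[5]='a'->'g', delta=(7-1)*3^0 mod 101 = 6, hash=79+6 mod 101 = 85
Option D: s[5]='a'->'h', delta=(8-1)*3^0 mod 101 = 7, hash=79+7 mod 101 = 86
Option E: s[3]='e'->'a', delta=(1-5)*3^2 mod 101 = 65, hash=79+65 mod 101 = 43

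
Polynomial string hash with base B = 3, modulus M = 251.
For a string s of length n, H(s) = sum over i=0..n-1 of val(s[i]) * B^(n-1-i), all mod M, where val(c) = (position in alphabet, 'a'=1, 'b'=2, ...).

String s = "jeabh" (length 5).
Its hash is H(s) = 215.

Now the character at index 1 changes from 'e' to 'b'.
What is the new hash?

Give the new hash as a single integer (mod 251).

Answer: 134

Derivation:
val('e') = 5, val('b') = 2
Position k = 1, exponent = n-1-k = 3
B^3 mod M = 3^3 mod 251 = 27
Delta = (2 - 5) * 27 mod 251 = 170
New hash = (215 + 170) mod 251 = 134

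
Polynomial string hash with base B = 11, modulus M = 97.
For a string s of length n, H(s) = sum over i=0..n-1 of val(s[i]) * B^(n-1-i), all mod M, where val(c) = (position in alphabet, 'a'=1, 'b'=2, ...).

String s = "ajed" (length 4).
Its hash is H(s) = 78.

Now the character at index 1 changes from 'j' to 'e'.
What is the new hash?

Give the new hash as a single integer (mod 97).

Answer: 55

Derivation:
val('j') = 10, val('e') = 5
Position k = 1, exponent = n-1-k = 2
B^2 mod M = 11^2 mod 97 = 24
Delta = (5 - 10) * 24 mod 97 = 74
New hash = (78 + 74) mod 97 = 55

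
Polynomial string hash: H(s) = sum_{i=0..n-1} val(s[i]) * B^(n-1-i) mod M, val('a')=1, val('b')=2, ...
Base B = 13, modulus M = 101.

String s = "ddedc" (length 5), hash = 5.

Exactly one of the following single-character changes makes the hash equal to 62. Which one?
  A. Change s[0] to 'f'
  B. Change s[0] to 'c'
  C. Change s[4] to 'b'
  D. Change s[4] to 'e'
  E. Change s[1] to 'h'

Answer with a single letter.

Answer: A

Derivation:
Option A: s[0]='d'->'f', delta=(6-4)*13^4 mod 101 = 57, hash=5+57 mod 101 = 62 <-- target
Option B: s[0]='d'->'c', delta=(3-4)*13^4 mod 101 = 22, hash=5+22 mod 101 = 27
Option C: s[4]='c'->'b', delta=(2-3)*13^0 mod 101 = 100, hash=5+100 mod 101 = 4
Option D: s[4]='c'->'e', delta=(5-3)*13^0 mod 101 = 2, hash=5+2 mod 101 = 7
Option E: s[1]='d'->'h', delta=(8-4)*13^3 mod 101 = 1, hash=5+1 mod 101 = 6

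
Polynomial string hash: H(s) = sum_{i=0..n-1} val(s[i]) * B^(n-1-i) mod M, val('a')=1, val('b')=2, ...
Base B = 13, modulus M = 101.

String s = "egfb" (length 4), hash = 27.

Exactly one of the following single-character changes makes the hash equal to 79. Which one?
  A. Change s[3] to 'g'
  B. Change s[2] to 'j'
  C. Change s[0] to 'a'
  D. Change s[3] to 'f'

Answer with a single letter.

Option A: s[3]='b'->'g', delta=(7-2)*13^0 mod 101 = 5, hash=27+5 mod 101 = 32
Option B: s[2]='f'->'j', delta=(10-6)*13^1 mod 101 = 52, hash=27+52 mod 101 = 79 <-- target
Option C: s[0]='e'->'a', delta=(1-5)*13^3 mod 101 = 100, hash=27+100 mod 101 = 26
Option D: s[3]='b'->'f', delta=(6-2)*13^0 mod 101 = 4, hash=27+4 mod 101 = 31

Answer: B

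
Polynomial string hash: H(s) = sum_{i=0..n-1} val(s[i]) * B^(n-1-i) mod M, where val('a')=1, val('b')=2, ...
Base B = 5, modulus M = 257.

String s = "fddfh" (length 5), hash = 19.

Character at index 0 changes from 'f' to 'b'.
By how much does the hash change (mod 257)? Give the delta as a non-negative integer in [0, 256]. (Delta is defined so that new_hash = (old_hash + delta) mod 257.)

Delta formula: (val(new) - val(old)) * B^(n-1-k) mod M
  val('b') - val('f') = 2 - 6 = -4
  B^(n-1-k) = 5^4 mod 257 = 111
  Delta = -4 * 111 mod 257 = 70

Answer: 70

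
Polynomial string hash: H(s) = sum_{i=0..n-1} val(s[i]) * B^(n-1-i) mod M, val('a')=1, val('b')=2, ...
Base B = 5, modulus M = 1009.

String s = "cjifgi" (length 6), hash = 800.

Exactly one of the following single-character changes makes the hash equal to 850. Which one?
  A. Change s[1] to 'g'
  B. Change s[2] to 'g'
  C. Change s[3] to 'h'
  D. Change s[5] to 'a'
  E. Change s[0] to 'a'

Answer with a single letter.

Option A: s[1]='j'->'g', delta=(7-10)*5^4 mod 1009 = 143, hash=800+143 mod 1009 = 943
Option B: s[2]='i'->'g', delta=(7-9)*5^3 mod 1009 = 759, hash=800+759 mod 1009 = 550
Option C: s[3]='f'->'h', delta=(8-6)*5^2 mod 1009 = 50, hash=800+50 mod 1009 = 850 <-- target
Option D: s[5]='i'->'a', delta=(1-9)*5^0 mod 1009 = 1001, hash=800+1001 mod 1009 = 792
Option E: s[0]='c'->'a', delta=(1-3)*5^5 mod 1009 = 813, hash=800+813 mod 1009 = 604

Answer: C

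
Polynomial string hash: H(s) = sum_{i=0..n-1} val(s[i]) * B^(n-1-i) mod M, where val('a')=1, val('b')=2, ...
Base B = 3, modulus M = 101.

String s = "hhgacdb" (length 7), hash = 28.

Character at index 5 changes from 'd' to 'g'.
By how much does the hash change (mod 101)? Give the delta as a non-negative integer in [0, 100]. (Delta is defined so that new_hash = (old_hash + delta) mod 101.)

Delta formula: (val(new) - val(old)) * B^(n-1-k) mod M
  val('g') - val('d') = 7 - 4 = 3
  B^(n-1-k) = 3^1 mod 101 = 3
  Delta = 3 * 3 mod 101 = 9

Answer: 9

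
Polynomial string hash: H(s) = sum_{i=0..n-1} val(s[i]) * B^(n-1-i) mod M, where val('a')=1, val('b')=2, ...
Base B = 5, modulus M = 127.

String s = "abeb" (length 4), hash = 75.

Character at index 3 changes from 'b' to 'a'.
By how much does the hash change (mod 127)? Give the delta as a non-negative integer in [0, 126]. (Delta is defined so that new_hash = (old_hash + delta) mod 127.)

Delta formula: (val(new) - val(old)) * B^(n-1-k) mod M
  val('a') - val('b') = 1 - 2 = -1
  B^(n-1-k) = 5^0 mod 127 = 1
  Delta = -1 * 1 mod 127 = 126

Answer: 126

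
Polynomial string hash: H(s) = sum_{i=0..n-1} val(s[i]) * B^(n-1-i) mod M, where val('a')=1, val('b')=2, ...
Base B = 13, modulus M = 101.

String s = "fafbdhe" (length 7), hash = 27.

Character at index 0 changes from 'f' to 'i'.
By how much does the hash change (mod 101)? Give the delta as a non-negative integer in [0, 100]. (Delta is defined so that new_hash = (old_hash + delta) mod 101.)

Answer: 57

Derivation:
Delta formula: (val(new) - val(old)) * B^(n-1-k) mod M
  val('i') - val('f') = 9 - 6 = 3
  B^(n-1-k) = 13^6 mod 101 = 19
  Delta = 3 * 19 mod 101 = 57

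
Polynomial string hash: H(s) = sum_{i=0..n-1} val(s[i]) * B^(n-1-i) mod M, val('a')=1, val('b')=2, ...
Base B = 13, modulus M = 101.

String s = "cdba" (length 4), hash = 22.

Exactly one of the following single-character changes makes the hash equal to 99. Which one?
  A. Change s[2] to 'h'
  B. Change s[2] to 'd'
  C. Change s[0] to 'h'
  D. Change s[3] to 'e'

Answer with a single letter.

Answer: C

Derivation:
Option A: s[2]='b'->'h', delta=(8-2)*13^1 mod 101 = 78, hash=22+78 mod 101 = 100
Option B: s[2]='b'->'d', delta=(4-2)*13^1 mod 101 = 26, hash=22+26 mod 101 = 48
Option C: s[0]='c'->'h', delta=(8-3)*13^3 mod 101 = 77, hash=22+77 mod 101 = 99 <-- target
Option D: s[3]='a'->'e', delta=(5-1)*13^0 mod 101 = 4, hash=22+4 mod 101 = 26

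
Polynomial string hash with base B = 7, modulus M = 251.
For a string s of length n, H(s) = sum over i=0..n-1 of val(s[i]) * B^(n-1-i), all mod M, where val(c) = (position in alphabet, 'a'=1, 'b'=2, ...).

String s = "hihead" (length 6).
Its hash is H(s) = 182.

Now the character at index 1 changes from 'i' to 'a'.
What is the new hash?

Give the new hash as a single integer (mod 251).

val('i') = 9, val('a') = 1
Position k = 1, exponent = n-1-k = 4
B^4 mod M = 7^4 mod 251 = 142
Delta = (1 - 9) * 142 mod 251 = 119
New hash = (182 + 119) mod 251 = 50

Answer: 50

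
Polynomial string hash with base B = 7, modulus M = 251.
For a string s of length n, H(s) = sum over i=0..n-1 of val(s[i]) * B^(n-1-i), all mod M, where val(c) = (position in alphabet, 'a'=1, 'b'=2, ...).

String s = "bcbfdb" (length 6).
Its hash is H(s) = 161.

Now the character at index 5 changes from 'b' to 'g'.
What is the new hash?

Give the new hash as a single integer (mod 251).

val('b') = 2, val('g') = 7
Position k = 5, exponent = n-1-k = 0
B^0 mod M = 7^0 mod 251 = 1
Delta = (7 - 2) * 1 mod 251 = 5
New hash = (161 + 5) mod 251 = 166

Answer: 166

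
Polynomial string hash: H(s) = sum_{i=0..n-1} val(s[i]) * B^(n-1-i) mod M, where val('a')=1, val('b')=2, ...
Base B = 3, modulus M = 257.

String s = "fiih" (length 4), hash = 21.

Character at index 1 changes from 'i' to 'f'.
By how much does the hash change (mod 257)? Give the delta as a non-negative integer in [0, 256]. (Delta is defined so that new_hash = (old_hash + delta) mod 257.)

Answer: 230

Derivation:
Delta formula: (val(new) - val(old)) * B^(n-1-k) mod M
  val('f') - val('i') = 6 - 9 = -3
  B^(n-1-k) = 3^2 mod 257 = 9
  Delta = -3 * 9 mod 257 = 230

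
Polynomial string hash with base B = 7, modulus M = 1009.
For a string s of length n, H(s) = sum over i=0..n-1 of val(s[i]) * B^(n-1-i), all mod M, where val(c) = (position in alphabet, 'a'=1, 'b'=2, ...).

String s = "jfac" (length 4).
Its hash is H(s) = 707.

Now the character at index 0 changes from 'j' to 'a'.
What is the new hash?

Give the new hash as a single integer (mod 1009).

val('j') = 10, val('a') = 1
Position k = 0, exponent = n-1-k = 3
B^3 mod M = 7^3 mod 1009 = 343
Delta = (1 - 10) * 343 mod 1009 = 949
New hash = (707 + 949) mod 1009 = 647

Answer: 647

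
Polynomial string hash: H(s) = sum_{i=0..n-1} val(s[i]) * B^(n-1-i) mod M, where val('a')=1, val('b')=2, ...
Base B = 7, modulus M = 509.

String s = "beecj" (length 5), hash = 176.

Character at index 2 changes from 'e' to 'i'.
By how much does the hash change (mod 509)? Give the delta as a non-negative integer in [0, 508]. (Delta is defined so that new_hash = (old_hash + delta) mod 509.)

Answer: 196

Derivation:
Delta formula: (val(new) - val(old)) * B^(n-1-k) mod M
  val('i') - val('e') = 9 - 5 = 4
  B^(n-1-k) = 7^2 mod 509 = 49
  Delta = 4 * 49 mod 509 = 196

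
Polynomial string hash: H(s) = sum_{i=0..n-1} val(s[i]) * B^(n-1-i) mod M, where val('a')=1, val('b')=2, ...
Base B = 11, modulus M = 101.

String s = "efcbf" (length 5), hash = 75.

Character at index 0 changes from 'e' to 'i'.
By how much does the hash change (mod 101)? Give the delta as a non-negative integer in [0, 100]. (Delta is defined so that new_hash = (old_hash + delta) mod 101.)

Answer: 85

Derivation:
Delta formula: (val(new) - val(old)) * B^(n-1-k) mod M
  val('i') - val('e') = 9 - 5 = 4
  B^(n-1-k) = 11^4 mod 101 = 97
  Delta = 4 * 97 mod 101 = 85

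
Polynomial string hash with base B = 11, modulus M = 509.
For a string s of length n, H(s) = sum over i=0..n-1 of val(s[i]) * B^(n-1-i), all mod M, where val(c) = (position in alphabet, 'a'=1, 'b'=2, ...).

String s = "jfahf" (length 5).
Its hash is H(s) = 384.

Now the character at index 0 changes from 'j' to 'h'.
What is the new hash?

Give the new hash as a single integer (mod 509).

Answer: 115

Derivation:
val('j') = 10, val('h') = 8
Position k = 0, exponent = n-1-k = 4
B^4 mod M = 11^4 mod 509 = 389
Delta = (8 - 10) * 389 mod 509 = 240
New hash = (384 + 240) mod 509 = 115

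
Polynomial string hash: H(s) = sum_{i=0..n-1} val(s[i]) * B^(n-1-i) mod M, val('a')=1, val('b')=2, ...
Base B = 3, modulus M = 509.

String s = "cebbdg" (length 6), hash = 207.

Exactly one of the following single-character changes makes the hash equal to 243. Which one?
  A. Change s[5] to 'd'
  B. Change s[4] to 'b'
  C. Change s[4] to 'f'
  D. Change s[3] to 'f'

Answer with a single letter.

Option A: s[5]='g'->'d', delta=(4-7)*3^0 mod 509 = 506, hash=207+506 mod 509 = 204
Option B: s[4]='d'->'b', delta=(2-4)*3^1 mod 509 = 503, hash=207+503 mod 509 = 201
Option C: s[4]='d'->'f', delta=(6-4)*3^1 mod 509 = 6, hash=207+6 mod 509 = 213
Option D: s[3]='b'->'f', delta=(6-2)*3^2 mod 509 = 36, hash=207+36 mod 509 = 243 <-- target

Answer: D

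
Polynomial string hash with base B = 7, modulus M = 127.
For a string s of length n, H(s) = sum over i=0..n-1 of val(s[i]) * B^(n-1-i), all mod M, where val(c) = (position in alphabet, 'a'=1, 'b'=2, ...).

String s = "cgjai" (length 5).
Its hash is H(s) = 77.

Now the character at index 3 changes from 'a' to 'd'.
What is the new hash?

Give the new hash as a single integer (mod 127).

Answer: 98

Derivation:
val('a') = 1, val('d') = 4
Position k = 3, exponent = n-1-k = 1
B^1 mod M = 7^1 mod 127 = 7
Delta = (4 - 1) * 7 mod 127 = 21
New hash = (77 + 21) mod 127 = 98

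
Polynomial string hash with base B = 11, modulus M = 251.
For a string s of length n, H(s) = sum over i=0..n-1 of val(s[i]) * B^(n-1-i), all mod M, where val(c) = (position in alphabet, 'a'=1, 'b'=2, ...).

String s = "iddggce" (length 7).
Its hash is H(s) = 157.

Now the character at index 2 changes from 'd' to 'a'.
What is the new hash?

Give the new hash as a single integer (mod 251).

Answer: 159

Derivation:
val('d') = 4, val('a') = 1
Position k = 2, exponent = n-1-k = 4
B^4 mod M = 11^4 mod 251 = 83
Delta = (1 - 4) * 83 mod 251 = 2
New hash = (157 + 2) mod 251 = 159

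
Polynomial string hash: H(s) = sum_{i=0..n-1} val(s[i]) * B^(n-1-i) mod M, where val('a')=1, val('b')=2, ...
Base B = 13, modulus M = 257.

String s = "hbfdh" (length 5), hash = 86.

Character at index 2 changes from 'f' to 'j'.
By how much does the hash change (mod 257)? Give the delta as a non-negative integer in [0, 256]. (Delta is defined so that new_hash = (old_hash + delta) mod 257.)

Answer: 162

Derivation:
Delta formula: (val(new) - val(old)) * B^(n-1-k) mod M
  val('j') - val('f') = 10 - 6 = 4
  B^(n-1-k) = 13^2 mod 257 = 169
  Delta = 4 * 169 mod 257 = 162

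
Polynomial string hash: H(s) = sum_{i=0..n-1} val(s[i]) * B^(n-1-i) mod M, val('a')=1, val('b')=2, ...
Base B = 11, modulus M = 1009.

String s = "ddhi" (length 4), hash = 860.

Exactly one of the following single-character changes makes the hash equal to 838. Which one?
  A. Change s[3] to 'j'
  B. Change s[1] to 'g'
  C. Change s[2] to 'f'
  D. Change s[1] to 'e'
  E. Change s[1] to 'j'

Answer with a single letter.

Answer: C

Derivation:
Option A: s[3]='i'->'j', delta=(10-9)*11^0 mod 1009 = 1, hash=860+1 mod 1009 = 861
Option B: s[1]='d'->'g', delta=(7-4)*11^2 mod 1009 = 363, hash=860+363 mod 1009 = 214
Option C: s[2]='h'->'f', delta=(6-8)*11^1 mod 1009 = 987, hash=860+987 mod 1009 = 838 <-- target
Option D: s[1]='d'->'e', delta=(5-4)*11^2 mod 1009 = 121, hash=860+121 mod 1009 = 981
Option E: s[1]='d'->'j', delta=(10-4)*11^2 mod 1009 = 726, hash=860+726 mod 1009 = 577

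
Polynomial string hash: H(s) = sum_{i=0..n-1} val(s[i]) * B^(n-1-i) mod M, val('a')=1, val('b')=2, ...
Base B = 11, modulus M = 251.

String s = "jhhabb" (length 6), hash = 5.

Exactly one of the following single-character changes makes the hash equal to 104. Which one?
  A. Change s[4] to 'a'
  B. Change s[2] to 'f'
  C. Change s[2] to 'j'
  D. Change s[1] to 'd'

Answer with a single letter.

Answer: B

Derivation:
Option A: s[4]='b'->'a', delta=(1-2)*11^1 mod 251 = 240, hash=5+240 mod 251 = 245
Option B: s[2]='h'->'f', delta=(6-8)*11^3 mod 251 = 99, hash=5+99 mod 251 = 104 <-- target
Option C: s[2]='h'->'j', delta=(10-8)*11^3 mod 251 = 152, hash=5+152 mod 251 = 157
Option D: s[1]='h'->'d', delta=(4-8)*11^4 mod 251 = 170, hash=5+170 mod 251 = 175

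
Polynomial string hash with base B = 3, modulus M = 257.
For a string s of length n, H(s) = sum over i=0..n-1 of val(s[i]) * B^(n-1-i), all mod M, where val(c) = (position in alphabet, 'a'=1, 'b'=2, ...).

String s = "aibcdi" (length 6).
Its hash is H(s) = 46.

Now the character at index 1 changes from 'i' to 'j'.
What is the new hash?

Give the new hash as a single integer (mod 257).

Answer: 127

Derivation:
val('i') = 9, val('j') = 10
Position k = 1, exponent = n-1-k = 4
B^4 mod M = 3^4 mod 257 = 81
Delta = (10 - 9) * 81 mod 257 = 81
New hash = (46 + 81) mod 257 = 127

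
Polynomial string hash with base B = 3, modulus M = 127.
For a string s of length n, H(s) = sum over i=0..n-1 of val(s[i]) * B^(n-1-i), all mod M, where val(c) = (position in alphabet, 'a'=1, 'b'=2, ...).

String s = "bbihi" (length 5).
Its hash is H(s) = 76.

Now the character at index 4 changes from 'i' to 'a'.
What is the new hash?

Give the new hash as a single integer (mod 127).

val('i') = 9, val('a') = 1
Position k = 4, exponent = n-1-k = 0
B^0 mod M = 3^0 mod 127 = 1
Delta = (1 - 9) * 1 mod 127 = 119
New hash = (76 + 119) mod 127 = 68

Answer: 68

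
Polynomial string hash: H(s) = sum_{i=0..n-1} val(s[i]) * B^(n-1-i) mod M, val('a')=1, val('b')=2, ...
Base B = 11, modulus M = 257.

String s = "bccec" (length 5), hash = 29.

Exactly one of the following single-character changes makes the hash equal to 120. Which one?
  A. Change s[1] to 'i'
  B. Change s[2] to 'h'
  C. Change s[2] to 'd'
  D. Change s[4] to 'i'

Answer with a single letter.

Answer: B

Derivation:
Option A: s[1]='c'->'i', delta=(9-3)*11^3 mod 257 = 19, hash=29+19 mod 257 = 48
Option B: s[2]='c'->'h', delta=(8-3)*11^2 mod 257 = 91, hash=29+91 mod 257 = 120 <-- target
Option C: s[2]='c'->'d', delta=(4-3)*11^2 mod 257 = 121, hash=29+121 mod 257 = 150
Option D: s[4]='c'->'i', delta=(9-3)*11^0 mod 257 = 6, hash=29+6 mod 257 = 35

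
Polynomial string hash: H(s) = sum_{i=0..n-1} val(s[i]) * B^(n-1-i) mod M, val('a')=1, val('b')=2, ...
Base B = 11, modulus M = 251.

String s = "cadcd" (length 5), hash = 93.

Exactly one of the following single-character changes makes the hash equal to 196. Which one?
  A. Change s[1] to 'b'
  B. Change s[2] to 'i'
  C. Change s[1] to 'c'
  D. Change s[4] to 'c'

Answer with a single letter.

Answer: B

Derivation:
Option A: s[1]='a'->'b', delta=(2-1)*11^3 mod 251 = 76, hash=93+76 mod 251 = 169
Option B: s[2]='d'->'i', delta=(9-4)*11^2 mod 251 = 103, hash=93+103 mod 251 = 196 <-- target
Option C: s[1]='a'->'c', delta=(3-1)*11^3 mod 251 = 152, hash=93+152 mod 251 = 245
Option D: s[4]='d'->'c', delta=(3-4)*11^0 mod 251 = 250, hash=93+250 mod 251 = 92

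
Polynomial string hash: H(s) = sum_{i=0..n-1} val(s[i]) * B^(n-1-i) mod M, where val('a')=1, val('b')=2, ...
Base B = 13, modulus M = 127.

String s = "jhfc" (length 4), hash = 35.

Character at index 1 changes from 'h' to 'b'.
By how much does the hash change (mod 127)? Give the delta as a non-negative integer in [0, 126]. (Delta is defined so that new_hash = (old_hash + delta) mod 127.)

Answer: 2

Derivation:
Delta formula: (val(new) - val(old)) * B^(n-1-k) mod M
  val('b') - val('h') = 2 - 8 = -6
  B^(n-1-k) = 13^2 mod 127 = 42
  Delta = -6 * 42 mod 127 = 2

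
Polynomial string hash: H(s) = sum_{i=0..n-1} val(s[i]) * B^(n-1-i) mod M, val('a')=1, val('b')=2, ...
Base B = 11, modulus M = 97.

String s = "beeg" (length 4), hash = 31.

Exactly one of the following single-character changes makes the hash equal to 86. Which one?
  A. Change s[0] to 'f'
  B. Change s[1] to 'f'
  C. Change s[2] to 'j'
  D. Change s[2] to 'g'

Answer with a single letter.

Option A: s[0]='b'->'f', delta=(6-2)*11^3 mod 97 = 86, hash=31+86 mod 97 = 20
Option B: s[1]='e'->'f', delta=(6-5)*11^2 mod 97 = 24, hash=31+24 mod 97 = 55
Option C: s[2]='e'->'j', delta=(10-5)*11^1 mod 97 = 55, hash=31+55 mod 97 = 86 <-- target
Option D: s[2]='e'->'g', delta=(7-5)*11^1 mod 97 = 22, hash=31+22 mod 97 = 53

Answer: C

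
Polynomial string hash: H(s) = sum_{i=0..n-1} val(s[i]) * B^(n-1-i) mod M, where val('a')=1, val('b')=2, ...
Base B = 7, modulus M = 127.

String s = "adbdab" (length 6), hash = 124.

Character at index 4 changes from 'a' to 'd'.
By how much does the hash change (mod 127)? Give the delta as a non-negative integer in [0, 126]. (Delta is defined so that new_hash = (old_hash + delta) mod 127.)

Delta formula: (val(new) - val(old)) * B^(n-1-k) mod M
  val('d') - val('a') = 4 - 1 = 3
  B^(n-1-k) = 7^1 mod 127 = 7
  Delta = 3 * 7 mod 127 = 21

Answer: 21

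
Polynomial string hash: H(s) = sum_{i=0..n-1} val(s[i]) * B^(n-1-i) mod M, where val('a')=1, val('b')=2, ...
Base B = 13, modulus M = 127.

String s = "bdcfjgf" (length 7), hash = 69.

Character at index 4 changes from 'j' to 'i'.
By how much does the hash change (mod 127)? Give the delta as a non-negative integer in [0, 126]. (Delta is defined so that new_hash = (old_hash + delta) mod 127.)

Answer: 85

Derivation:
Delta formula: (val(new) - val(old)) * B^(n-1-k) mod M
  val('i') - val('j') = 9 - 10 = -1
  B^(n-1-k) = 13^2 mod 127 = 42
  Delta = -1 * 42 mod 127 = 85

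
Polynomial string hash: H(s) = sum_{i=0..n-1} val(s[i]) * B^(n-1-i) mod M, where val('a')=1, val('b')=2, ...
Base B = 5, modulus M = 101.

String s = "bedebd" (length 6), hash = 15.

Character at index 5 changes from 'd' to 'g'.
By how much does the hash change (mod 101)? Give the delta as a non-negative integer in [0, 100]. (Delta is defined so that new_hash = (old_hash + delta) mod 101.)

Delta formula: (val(new) - val(old)) * B^(n-1-k) mod M
  val('g') - val('d') = 7 - 4 = 3
  B^(n-1-k) = 5^0 mod 101 = 1
  Delta = 3 * 1 mod 101 = 3

Answer: 3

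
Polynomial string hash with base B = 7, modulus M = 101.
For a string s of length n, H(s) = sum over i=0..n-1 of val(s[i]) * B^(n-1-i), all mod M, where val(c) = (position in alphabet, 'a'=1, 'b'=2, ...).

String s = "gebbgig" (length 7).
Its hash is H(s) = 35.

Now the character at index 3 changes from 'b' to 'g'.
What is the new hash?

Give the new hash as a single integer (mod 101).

val('b') = 2, val('g') = 7
Position k = 3, exponent = n-1-k = 3
B^3 mod M = 7^3 mod 101 = 40
Delta = (7 - 2) * 40 mod 101 = 99
New hash = (35 + 99) mod 101 = 33

Answer: 33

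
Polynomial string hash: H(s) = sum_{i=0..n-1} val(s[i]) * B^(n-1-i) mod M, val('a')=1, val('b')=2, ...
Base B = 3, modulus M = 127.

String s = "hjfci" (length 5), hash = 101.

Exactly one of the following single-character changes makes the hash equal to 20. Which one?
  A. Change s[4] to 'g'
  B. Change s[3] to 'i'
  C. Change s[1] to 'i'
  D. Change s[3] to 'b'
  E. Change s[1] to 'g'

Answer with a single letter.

Answer: E

Derivation:
Option A: s[4]='i'->'g', delta=(7-9)*3^0 mod 127 = 125, hash=101+125 mod 127 = 99
Option B: s[3]='c'->'i', delta=(9-3)*3^1 mod 127 = 18, hash=101+18 mod 127 = 119
Option C: s[1]='j'->'i', delta=(9-10)*3^3 mod 127 = 100, hash=101+100 mod 127 = 74
Option D: s[3]='c'->'b', delta=(2-3)*3^1 mod 127 = 124, hash=101+124 mod 127 = 98
Option E: s[1]='j'->'g', delta=(7-10)*3^3 mod 127 = 46, hash=101+46 mod 127 = 20 <-- target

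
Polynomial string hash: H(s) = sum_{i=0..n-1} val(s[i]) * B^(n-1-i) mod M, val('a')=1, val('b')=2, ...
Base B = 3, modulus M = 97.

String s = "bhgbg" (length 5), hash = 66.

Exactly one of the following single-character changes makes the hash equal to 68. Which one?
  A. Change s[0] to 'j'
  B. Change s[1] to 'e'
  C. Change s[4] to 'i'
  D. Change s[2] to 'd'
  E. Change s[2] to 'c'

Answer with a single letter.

Option A: s[0]='b'->'j', delta=(10-2)*3^4 mod 97 = 66, hash=66+66 mod 97 = 35
Option B: s[1]='h'->'e', delta=(5-8)*3^3 mod 97 = 16, hash=66+16 mod 97 = 82
Option C: s[4]='g'->'i', delta=(9-7)*3^0 mod 97 = 2, hash=66+2 mod 97 = 68 <-- target
Option D: s[2]='g'->'d', delta=(4-7)*3^2 mod 97 = 70, hash=66+70 mod 97 = 39
Option E: s[2]='g'->'c', delta=(3-7)*3^2 mod 97 = 61, hash=66+61 mod 97 = 30

Answer: C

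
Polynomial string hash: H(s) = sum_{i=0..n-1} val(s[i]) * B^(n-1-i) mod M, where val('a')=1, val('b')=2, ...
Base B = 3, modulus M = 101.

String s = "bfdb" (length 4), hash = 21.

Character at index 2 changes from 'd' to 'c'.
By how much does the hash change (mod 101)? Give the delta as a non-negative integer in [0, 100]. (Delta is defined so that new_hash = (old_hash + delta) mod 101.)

Answer: 98

Derivation:
Delta formula: (val(new) - val(old)) * B^(n-1-k) mod M
  val('c') - val('d') = 3 - 4 = -1
  B^(n-1-k) = 3^1 mod 101 = 3
  Delta = -1 * 3 mod 101 = 98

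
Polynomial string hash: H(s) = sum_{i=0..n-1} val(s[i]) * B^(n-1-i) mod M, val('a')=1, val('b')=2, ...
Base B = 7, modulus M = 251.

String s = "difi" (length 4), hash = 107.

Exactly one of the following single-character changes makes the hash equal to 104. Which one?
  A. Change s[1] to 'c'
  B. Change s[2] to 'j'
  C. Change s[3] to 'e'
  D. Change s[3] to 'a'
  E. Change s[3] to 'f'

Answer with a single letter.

Answer: E

Derivation:
Option A: s[1]='i'->'c', delta=(3-9)*7^2 mod 251 = 208, hash=107+208 mod 251 = 64
Option B: s[2]='f'->'j', delta=(10-6)*7^1 mod 251 = 28, hash=107+28 mod 251 = 135
Option C: s[3]='i'->'e', delta=(5-9)*7^0 mod 251 = 247, hash=107+247 mod 251 = 103
Option D: s[3]='i'->'a', delta=(1-9)*7^0 mod 251 = 243, hash=107+243 mod 251 = 99
Option E: s[3]='i'->'f', delta=(6-9)*7^0 mod 251 = 248, hash=107+248 mod 251 = 104 <-- target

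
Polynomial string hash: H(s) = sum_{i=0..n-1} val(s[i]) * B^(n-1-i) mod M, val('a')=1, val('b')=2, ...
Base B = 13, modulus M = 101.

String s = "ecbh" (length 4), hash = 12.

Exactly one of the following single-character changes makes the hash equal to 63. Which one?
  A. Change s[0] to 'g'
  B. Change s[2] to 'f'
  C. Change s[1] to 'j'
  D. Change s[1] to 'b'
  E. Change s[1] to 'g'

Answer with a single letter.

Answer: A

Derivation:
Option A: s[0]='e'->'g', delta=(7-5)*13^3 mod 101 = 51, hash=12+51 mod 101 = 63 <-- target
Option B: s[2]='b'->'f', delta=(6-2)*13^1 mod 101 = 52, hash=12+52 mod 101 = 64
Option C: s[1]='c'->'j', delta=(10-3)*13^2 mod 101 = 72, hash=12+72 mod 101 = 84
Option D: s[1]='c'->'b', delta=(2-3)*13^2 mod 101 = 33, hash=12+33 mod 101 = 45
Option E: s[1]='c'->'g', delta=(7-3)*13^2 mod 101 = 70, hash=12+70 mod 101 = 82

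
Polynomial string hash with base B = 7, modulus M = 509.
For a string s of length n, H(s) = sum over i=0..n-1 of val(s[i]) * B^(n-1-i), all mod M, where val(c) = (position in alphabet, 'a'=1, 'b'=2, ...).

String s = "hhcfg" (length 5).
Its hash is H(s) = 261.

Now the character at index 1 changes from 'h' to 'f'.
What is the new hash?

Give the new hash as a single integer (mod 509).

Answer: 84

Derivation:
val('h') = 8, val('f') = 6
Position k = 1, exponent = n-1-k = 3
B^3 mod M = 7^3 mod 509 = 343
Delta = (6 - 8) * 343 mod 509 = 332
New hash = (261 + 332) mod 509 = 84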